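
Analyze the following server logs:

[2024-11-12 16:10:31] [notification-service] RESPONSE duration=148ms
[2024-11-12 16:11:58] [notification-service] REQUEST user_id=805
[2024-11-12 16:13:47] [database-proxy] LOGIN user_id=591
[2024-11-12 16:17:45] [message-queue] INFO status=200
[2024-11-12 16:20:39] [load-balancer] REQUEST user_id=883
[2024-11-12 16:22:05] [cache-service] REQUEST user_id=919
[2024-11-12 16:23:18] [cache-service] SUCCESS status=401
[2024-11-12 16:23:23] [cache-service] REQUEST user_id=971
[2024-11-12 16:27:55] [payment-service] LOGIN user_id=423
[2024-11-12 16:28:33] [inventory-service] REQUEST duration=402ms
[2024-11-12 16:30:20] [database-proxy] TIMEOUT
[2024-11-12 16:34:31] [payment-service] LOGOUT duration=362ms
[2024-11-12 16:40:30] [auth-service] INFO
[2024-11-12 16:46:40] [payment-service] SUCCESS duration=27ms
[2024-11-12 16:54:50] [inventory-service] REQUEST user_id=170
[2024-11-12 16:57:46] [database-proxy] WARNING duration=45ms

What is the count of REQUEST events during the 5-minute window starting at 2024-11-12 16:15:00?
0

To count events in the time window:

1. Window boundaries: 2024-11-12 16:15:00 to 2024-11-12 16:20:00
2. Filter for REQUEST events within this window
3. Count matching events: 0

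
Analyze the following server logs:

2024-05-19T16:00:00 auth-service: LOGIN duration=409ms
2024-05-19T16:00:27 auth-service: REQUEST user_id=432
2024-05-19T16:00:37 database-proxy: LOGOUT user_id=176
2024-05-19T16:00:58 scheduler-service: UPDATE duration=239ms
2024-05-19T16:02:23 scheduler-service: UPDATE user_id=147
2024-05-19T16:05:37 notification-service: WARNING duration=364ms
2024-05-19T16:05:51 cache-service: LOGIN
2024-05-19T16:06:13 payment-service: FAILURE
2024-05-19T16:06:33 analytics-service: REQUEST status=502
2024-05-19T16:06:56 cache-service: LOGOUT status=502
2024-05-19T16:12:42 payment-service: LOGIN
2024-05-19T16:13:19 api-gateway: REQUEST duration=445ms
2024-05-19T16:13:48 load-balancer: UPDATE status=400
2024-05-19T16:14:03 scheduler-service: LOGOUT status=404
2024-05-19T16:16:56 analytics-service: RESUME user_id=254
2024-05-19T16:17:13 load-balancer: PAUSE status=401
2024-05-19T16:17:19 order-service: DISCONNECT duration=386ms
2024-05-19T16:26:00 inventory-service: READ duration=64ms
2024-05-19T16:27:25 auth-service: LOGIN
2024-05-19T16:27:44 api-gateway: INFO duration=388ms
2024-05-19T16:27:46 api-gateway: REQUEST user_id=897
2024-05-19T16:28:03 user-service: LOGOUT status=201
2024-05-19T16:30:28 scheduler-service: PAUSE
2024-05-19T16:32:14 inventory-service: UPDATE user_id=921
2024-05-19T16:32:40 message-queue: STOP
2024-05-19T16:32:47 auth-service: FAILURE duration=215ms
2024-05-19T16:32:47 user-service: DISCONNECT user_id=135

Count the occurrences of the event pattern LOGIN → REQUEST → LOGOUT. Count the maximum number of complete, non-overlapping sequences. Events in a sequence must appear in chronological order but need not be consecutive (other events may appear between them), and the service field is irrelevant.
4

To count sequences:

1. Look for pattern: LOGIN → REQUEST → LOGOUT
2. Greedily scan the log in chronological order, matching each sequence element in turn (ignoring service)
3. Each time the full pattern completes, increment the count and restart matching from the next event
4. Complete non-overlapping sequences found: 4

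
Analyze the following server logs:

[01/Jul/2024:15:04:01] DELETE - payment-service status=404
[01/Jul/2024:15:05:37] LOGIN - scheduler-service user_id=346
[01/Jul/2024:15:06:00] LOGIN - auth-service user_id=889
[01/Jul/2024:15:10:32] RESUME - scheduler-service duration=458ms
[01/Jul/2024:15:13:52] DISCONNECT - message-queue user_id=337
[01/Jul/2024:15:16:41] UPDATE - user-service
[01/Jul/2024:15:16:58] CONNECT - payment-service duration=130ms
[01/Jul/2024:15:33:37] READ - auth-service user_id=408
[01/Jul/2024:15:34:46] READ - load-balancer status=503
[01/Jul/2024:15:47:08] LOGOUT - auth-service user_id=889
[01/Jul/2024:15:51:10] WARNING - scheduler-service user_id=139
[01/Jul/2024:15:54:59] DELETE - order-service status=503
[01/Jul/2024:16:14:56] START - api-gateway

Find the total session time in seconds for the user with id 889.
2468

To calculate session duration:

1. Find LOGIN event for user_id=889: 01/Jul/2024:15:06:00
2. Find LOGOUT event for user_id=889: 01/Jul/2024:15:47:08
3. Session duration: 01/Jul/2024:15:47:08 - 01/Jul/2024:15:06:00 = 2468 seconds (41 minutes)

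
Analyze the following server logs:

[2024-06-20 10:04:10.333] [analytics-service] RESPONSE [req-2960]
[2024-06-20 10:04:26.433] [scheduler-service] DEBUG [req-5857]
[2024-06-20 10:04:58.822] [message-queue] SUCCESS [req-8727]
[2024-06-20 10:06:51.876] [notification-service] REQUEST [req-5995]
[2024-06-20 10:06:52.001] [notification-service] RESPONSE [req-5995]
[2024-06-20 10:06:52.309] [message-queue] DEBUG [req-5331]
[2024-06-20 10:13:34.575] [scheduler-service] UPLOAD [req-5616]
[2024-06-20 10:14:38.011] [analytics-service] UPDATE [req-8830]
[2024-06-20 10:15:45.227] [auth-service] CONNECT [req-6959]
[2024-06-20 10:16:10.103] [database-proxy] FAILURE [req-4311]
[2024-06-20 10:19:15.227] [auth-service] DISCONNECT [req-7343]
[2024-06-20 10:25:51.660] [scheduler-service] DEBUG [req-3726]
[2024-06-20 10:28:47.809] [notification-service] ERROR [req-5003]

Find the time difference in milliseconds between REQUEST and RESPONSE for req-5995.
125

To calculate latency:

1. Find REQUEST with id req-5995: 2024-06-20 10:06:51.876
2. Find RESPONSE with id req-5995: 2024-06-20 10:06:52.001
3. Latency: 2024-06-20 10:06:52.001 - 2024-06-20 10:06:51.876 = 125ms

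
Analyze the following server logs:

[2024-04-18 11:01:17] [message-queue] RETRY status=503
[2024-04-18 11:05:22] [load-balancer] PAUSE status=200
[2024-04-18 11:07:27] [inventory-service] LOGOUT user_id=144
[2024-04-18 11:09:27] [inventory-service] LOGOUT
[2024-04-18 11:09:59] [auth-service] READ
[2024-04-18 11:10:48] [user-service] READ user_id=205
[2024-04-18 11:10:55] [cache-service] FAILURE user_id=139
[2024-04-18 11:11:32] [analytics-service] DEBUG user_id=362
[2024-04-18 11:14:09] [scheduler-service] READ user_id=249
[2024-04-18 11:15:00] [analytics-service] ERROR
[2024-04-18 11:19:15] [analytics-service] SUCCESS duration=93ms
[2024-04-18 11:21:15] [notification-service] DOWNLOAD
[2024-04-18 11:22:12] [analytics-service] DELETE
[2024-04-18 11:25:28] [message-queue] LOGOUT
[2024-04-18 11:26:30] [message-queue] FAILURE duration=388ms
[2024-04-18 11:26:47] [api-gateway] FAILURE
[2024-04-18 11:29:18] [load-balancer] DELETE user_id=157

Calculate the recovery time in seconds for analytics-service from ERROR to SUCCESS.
255

To calculate recovery time:

1. Find ERROR event for analytics-service: 2024-04-18 11:15:00
2. Find next SUCCESS event for analytics-service: 2024-04-18 11:19:15
3. Recovery time: 2024-04-18 11:19:15 - 2024-04-18 11:15:00 = 255 seconds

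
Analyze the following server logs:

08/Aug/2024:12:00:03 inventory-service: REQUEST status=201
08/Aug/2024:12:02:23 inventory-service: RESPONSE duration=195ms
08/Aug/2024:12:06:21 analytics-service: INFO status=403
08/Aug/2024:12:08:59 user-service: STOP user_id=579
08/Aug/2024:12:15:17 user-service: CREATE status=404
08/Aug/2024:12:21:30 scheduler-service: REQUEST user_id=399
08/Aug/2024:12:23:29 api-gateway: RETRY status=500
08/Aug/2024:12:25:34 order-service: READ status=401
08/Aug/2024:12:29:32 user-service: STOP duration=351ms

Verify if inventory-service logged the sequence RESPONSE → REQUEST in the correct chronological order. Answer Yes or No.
No

To verify sequence order:

1. Find all events in sequence RESPONSE → REQUEST for inventory-service
2. Extract their timestamps
3. Check if timestamps are in ascending order
4. Result: No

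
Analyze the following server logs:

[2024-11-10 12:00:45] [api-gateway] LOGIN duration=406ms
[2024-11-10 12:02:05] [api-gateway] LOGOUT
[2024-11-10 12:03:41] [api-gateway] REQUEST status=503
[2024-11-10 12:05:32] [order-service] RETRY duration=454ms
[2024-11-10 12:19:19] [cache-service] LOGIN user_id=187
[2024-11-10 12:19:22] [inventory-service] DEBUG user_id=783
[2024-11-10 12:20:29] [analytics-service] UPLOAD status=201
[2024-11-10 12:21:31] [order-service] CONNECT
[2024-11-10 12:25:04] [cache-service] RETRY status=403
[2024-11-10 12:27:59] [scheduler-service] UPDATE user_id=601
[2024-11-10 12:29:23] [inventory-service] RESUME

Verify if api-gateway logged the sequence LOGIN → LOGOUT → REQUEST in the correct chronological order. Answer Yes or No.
Yes

To verify sequence order:

1. Find all events in sequence LOGIN → LOGOUT → REQUEST for api-gateway
2. Extract their timestamps
3. Check if timestamps are in ascending order
4. Result: Yes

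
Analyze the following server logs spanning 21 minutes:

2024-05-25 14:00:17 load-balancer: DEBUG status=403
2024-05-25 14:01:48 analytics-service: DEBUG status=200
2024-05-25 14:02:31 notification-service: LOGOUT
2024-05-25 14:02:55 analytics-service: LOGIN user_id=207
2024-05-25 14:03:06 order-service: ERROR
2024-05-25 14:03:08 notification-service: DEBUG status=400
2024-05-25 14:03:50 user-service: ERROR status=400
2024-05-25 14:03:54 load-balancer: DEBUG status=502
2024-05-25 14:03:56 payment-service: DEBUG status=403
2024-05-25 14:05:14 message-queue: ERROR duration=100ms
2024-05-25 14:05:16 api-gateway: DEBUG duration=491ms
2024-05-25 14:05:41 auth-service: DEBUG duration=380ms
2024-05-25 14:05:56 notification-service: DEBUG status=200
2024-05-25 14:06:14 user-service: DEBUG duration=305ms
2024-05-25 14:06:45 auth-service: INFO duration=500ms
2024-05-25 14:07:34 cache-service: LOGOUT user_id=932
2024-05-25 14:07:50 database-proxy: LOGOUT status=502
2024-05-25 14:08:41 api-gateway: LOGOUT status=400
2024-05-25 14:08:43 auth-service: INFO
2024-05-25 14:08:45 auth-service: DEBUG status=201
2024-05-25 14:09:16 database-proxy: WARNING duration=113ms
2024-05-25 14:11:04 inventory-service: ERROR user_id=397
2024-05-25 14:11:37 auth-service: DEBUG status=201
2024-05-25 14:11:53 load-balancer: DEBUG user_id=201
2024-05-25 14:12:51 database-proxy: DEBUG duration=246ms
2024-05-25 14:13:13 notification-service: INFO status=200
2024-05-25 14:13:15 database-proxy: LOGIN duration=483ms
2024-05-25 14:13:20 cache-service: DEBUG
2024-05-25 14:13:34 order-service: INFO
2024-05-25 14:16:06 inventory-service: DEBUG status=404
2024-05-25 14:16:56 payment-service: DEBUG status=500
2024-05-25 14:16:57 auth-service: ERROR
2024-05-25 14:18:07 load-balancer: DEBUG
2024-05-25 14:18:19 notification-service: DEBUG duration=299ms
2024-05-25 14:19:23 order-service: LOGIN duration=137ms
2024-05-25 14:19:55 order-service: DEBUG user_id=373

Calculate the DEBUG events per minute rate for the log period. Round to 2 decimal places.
0.9

To calculate the rate:

1. Count total DEBUG events: 19
2. Total time period: 21 minutes
3. Rate = 19 / 21 = 0.9 events per minute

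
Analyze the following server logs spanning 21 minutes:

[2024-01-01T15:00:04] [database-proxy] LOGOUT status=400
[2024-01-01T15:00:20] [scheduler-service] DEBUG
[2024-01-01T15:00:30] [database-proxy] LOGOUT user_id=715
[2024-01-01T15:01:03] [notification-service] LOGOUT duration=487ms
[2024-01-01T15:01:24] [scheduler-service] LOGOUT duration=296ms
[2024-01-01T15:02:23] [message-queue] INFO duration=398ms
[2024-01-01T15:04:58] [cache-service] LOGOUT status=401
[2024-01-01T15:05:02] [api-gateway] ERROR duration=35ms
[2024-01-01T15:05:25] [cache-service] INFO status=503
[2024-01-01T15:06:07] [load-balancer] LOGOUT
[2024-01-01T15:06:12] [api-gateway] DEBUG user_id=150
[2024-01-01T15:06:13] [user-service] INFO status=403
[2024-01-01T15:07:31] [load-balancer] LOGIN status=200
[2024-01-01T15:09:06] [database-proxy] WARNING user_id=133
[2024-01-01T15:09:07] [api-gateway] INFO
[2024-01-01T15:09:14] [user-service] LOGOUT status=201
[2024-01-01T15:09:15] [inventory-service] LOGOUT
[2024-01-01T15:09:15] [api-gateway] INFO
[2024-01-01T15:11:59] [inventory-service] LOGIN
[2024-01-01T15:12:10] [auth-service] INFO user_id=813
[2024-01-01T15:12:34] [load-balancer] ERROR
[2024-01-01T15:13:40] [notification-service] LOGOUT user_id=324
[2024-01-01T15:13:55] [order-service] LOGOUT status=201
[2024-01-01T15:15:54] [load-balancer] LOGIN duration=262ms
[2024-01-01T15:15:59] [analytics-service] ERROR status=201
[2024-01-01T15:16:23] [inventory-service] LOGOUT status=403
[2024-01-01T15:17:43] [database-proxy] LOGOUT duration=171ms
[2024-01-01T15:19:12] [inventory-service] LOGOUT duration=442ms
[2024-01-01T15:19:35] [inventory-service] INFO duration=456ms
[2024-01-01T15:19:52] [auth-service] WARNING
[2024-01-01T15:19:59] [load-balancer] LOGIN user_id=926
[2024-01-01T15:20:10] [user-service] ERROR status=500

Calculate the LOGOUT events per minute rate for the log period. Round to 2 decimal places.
0.62

To calculate the rate:

1. Count total LOGOUT events: 13
2. Total time period: 21 minutes
3. Rate = 13 / 21 = 0.62 events per minute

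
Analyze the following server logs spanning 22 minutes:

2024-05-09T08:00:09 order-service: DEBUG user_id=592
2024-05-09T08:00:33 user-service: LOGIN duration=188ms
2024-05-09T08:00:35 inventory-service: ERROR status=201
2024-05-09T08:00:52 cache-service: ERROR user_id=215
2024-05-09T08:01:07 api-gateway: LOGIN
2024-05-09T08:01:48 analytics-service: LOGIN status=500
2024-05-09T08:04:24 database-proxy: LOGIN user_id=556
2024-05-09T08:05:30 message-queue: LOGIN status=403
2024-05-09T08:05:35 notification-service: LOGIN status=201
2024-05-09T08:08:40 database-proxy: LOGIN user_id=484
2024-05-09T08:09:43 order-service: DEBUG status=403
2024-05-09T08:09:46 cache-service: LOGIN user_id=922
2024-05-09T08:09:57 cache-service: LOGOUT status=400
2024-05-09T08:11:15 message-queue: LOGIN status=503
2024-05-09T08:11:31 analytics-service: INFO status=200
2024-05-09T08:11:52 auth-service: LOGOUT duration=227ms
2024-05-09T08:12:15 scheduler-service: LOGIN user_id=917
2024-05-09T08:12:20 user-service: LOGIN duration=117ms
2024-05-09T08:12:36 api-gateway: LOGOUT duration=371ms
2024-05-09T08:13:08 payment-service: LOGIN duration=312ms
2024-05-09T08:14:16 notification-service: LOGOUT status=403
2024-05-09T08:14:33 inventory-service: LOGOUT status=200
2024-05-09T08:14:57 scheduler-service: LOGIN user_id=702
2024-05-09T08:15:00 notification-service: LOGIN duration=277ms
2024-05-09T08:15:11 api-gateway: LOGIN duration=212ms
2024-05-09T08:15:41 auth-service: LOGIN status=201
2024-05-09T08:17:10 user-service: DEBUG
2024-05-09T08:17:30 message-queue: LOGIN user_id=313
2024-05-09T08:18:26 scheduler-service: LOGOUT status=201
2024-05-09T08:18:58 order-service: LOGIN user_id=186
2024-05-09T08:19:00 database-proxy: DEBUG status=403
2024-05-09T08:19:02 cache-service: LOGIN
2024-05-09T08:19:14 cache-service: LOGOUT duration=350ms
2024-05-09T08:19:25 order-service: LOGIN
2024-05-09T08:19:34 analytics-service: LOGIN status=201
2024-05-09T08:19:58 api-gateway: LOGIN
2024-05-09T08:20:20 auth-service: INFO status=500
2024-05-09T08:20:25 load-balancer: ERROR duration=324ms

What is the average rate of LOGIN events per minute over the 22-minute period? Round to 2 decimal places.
1.0

To calculate the rate:

1. Count total LOGIN events: 22
2. Total time period: 22 minutes
3. Rate = 22 / 22 = 1.0 events per minute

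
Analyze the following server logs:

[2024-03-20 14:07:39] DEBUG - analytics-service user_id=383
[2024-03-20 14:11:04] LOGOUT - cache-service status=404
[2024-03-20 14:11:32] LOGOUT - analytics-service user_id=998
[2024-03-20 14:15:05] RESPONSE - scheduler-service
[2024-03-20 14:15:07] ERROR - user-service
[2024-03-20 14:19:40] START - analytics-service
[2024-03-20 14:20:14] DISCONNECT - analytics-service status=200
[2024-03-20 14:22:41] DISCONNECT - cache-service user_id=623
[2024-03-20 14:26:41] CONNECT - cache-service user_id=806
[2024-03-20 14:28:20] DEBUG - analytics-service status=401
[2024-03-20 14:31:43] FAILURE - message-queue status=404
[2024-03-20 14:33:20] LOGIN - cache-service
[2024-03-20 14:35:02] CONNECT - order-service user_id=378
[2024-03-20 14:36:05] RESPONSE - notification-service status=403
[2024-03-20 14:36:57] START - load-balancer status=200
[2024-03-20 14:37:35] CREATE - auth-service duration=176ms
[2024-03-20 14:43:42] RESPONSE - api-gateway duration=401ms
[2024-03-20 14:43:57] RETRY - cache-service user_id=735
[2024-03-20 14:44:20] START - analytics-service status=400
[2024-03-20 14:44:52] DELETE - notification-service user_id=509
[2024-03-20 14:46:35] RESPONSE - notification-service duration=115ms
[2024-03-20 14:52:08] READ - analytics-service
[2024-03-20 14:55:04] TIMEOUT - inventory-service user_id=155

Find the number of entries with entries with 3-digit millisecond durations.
3

To find matching entries:

1. Pattern to match: entries with 3-digit millisecond durations
2. Scan each log entry for the pattern
3. Count matches: 3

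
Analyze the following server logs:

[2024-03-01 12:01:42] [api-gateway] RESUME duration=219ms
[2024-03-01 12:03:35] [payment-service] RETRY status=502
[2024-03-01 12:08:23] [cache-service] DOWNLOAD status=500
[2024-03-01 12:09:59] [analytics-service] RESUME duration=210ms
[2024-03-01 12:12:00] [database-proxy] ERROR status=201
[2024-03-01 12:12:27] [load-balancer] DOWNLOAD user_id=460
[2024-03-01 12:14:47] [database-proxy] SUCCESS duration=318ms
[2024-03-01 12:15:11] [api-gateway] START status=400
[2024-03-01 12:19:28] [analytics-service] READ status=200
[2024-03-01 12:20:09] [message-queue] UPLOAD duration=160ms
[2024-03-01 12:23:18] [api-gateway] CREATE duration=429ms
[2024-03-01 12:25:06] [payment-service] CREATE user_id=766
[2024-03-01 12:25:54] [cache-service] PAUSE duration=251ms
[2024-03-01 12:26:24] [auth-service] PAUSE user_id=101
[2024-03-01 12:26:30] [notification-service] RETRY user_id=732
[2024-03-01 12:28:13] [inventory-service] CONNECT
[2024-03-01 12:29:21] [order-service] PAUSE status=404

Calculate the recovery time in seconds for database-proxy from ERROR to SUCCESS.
167

To calculate recovery time:

1. Find ERROR event for database-proxy: 2024-03-01 12:12:00
2. Find next SUCCESS event for database-proxy: 2024-03-01 12:14:47
3. Recovery time: 2024-03-01 12:14:47 - 2024-03-01 12:12:00 = 167 seconds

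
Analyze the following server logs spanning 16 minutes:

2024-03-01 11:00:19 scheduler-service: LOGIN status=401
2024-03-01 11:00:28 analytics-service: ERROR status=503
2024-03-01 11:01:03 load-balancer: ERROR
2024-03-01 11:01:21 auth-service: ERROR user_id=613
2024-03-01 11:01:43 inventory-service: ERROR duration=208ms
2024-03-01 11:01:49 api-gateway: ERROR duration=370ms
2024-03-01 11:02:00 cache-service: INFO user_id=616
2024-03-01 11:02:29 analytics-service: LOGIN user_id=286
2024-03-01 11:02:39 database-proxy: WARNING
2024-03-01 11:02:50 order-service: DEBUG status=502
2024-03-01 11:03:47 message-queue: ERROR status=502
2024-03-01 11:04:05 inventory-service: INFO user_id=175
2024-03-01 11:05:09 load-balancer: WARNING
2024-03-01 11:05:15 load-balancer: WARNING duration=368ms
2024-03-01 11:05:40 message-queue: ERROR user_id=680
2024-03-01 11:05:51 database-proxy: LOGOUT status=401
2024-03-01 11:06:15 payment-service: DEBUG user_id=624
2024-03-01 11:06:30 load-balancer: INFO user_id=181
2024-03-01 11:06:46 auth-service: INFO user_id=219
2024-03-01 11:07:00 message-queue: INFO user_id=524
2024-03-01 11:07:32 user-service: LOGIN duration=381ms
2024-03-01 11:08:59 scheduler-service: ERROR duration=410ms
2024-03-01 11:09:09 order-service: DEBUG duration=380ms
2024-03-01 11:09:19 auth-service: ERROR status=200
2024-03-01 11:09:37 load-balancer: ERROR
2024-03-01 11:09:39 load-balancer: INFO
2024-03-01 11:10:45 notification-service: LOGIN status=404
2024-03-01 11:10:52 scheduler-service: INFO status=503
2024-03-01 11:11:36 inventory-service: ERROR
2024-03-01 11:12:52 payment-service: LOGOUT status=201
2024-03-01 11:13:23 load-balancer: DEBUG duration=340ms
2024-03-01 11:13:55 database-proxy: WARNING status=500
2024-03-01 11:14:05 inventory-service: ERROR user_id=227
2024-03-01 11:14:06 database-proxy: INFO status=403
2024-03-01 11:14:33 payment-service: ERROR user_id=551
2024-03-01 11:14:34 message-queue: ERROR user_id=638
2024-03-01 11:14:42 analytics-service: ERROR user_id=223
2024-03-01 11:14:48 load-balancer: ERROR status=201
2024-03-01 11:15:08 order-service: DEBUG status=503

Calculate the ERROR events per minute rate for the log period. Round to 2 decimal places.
1.0

To calculate the rate:

1. Count total ERROR events: 16
2. Total time period: 16 minutes
3. Rate = 16 / 16 = 1.0 events per minute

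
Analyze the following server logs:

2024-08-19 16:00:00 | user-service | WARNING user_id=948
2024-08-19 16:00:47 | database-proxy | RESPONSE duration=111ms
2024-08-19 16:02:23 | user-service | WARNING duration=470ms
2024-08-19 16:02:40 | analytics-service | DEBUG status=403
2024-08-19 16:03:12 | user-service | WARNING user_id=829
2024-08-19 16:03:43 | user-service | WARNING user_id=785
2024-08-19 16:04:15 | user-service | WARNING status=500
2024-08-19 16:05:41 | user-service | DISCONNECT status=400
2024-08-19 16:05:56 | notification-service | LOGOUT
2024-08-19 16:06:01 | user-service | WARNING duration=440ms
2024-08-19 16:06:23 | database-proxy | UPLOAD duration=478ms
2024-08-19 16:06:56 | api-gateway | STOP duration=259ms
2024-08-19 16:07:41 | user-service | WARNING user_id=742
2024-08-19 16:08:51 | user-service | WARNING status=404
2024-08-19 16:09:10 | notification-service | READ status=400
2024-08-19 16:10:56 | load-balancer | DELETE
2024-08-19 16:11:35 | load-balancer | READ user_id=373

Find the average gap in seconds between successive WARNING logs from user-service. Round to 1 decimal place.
75.9

To calculate average interval:

1. Find all WARNING events for user-service in order
2. Calculate time gaps between consecutive events
3. Compute mean of gaps: 531 / 7 = 75.9 seconds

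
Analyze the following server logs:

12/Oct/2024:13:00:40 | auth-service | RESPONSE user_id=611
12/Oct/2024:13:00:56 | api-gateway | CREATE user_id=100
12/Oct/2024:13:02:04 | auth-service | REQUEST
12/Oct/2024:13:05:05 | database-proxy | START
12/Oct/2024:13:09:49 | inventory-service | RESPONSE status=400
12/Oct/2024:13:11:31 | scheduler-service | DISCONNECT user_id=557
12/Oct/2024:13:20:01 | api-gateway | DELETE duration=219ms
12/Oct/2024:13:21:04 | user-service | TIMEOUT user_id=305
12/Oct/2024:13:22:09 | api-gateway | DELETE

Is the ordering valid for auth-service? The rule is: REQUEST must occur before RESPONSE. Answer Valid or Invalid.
Invalid

To validate ordering:

1. Required order: REQUEST → RESPONSE
2. Rule: REQUEST must occur before RESPONSE
3. Check actual order of events for auth-service
4. Result: Invalid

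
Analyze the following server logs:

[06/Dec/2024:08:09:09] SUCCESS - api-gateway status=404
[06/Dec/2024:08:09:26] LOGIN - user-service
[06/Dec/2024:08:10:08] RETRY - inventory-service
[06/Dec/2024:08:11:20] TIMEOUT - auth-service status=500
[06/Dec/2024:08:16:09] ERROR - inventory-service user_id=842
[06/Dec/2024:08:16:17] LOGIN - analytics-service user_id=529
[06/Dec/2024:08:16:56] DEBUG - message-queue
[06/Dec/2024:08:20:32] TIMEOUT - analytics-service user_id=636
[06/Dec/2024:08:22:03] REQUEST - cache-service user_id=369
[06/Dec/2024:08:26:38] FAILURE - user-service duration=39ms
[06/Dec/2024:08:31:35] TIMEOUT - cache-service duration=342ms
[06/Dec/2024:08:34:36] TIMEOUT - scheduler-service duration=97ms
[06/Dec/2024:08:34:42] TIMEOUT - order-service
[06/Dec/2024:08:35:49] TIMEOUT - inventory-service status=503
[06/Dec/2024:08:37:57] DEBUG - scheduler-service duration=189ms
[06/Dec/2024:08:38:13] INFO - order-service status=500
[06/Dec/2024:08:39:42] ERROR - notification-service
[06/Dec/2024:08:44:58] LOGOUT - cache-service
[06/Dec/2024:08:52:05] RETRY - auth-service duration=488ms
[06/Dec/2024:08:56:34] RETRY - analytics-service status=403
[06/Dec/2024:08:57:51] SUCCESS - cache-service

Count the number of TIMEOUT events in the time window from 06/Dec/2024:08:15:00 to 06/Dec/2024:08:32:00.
2

To count events in the time window:

1. Window boundaries: 06/Dec/2024:08:15:00 to 06/Dec/2024:08:32:00
2. Filter for TIMEOUT events within this window
3. Count matching events: 2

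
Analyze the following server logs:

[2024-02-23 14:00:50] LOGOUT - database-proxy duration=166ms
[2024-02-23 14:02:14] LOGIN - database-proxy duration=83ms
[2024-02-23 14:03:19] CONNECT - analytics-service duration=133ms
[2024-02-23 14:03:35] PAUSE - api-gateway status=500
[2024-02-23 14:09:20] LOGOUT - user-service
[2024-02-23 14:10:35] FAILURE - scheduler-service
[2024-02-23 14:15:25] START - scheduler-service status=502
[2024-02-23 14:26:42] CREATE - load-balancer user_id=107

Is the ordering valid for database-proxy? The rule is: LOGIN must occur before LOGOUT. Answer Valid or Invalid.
Invalid

To validate ordering:

1. Required order: LOGIN → LOGOUT
2. Rule: LOGIN must occur before LOGOUT
3. Check actual order of events for database-proxy
4. Result: Invalid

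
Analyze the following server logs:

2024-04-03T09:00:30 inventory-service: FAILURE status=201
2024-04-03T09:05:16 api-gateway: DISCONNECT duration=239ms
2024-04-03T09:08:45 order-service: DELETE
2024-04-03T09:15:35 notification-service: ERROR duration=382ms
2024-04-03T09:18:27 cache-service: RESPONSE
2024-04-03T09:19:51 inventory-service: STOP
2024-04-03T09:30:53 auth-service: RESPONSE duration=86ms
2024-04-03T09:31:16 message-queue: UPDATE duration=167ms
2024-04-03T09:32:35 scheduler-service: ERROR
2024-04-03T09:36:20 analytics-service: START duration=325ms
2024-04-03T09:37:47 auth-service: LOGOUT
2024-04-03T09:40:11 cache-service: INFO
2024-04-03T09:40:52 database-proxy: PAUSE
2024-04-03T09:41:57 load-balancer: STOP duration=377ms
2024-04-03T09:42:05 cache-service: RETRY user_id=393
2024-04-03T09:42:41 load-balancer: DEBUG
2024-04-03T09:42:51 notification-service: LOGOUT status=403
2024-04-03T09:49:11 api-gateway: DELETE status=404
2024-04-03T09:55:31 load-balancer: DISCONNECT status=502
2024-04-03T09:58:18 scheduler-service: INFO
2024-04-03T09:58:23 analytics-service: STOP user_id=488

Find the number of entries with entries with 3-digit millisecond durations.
5

To find matching entries:

1. Pattern to match: entries with 3-digit millisecond durations
2. Scan each log entry for the pattern
3. Count matches: 5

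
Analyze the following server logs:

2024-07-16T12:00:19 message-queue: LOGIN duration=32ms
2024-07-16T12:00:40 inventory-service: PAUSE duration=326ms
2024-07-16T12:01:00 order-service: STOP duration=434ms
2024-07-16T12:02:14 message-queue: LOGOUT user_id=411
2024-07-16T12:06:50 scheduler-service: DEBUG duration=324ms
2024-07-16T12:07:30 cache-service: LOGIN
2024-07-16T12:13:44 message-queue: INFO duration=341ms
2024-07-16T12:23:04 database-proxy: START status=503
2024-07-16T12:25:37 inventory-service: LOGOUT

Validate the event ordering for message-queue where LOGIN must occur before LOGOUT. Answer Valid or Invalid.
Valid

To validate ordering:

1. Required order: LOGIN → LOGOUT
2. Rule: LOGIN must occur before LOGOUT
3. Check actual order of events for message-queue
4. Result: Valid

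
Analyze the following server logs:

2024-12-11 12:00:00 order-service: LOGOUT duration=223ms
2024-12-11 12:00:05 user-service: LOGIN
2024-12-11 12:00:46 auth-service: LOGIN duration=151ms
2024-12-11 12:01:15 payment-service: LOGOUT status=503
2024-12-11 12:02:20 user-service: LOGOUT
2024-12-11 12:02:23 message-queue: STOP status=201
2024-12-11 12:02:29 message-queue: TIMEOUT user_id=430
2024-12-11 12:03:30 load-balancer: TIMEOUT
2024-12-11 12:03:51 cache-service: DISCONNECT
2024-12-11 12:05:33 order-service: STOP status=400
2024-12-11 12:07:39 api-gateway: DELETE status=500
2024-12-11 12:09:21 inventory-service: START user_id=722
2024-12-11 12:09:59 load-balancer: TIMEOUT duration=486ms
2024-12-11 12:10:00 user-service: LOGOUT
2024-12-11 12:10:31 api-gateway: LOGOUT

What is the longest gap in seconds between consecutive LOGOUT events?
460

To find the longest gap:

1. Extract all LOGOUT events in chronological order
2. Calculate time differences between consecutive events
3. Find the maximum difference
4. Longest gap: 460 seconds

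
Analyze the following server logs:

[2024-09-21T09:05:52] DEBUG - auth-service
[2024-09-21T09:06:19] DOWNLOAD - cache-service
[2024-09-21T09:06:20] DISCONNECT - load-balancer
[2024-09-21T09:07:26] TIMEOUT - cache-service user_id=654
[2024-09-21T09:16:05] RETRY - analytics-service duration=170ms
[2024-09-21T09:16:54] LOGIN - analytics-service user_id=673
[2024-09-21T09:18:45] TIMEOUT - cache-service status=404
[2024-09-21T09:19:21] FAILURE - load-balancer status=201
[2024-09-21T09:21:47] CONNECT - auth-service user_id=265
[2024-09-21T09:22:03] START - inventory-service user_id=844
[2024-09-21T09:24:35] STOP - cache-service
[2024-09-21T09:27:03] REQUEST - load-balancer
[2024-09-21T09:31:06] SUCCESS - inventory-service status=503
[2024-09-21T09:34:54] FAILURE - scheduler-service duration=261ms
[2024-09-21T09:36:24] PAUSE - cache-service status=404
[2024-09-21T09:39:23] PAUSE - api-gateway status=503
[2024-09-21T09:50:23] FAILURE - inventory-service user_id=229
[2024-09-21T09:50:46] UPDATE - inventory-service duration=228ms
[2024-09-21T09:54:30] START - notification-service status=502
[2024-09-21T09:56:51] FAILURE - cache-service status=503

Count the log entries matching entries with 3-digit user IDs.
5

To find matching entries:

1. Pattern to match: entries with 3-digit user IDs
2. Scan each log entry for the pattern
3. Count matches: 5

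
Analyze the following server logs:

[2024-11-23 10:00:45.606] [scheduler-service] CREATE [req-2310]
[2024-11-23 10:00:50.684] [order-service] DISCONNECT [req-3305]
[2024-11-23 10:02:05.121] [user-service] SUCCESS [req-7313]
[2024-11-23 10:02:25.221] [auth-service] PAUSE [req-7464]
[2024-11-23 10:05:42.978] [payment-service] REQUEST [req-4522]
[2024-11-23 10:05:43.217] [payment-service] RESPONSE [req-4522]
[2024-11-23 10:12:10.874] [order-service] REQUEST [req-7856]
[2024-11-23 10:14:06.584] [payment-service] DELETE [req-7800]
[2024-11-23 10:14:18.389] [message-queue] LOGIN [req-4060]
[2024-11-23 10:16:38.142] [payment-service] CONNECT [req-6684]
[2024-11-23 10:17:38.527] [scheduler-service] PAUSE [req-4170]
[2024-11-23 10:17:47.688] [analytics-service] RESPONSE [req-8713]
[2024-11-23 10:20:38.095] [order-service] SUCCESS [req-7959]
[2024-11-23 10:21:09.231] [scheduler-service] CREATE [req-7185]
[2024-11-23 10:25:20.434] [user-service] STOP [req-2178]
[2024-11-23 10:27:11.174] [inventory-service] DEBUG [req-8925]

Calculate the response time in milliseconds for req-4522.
239

To calculate latency:

1. Find REQUEST with id req-4522: 2024-11-23 10:05:42.978
2. Find RESPONSE with id req-4522: 2024-11-23 10:05:43.217
3. Latency: 2024-11-23 10:05:43.217 - 2024-11-23 10:05:42.978 = 239ms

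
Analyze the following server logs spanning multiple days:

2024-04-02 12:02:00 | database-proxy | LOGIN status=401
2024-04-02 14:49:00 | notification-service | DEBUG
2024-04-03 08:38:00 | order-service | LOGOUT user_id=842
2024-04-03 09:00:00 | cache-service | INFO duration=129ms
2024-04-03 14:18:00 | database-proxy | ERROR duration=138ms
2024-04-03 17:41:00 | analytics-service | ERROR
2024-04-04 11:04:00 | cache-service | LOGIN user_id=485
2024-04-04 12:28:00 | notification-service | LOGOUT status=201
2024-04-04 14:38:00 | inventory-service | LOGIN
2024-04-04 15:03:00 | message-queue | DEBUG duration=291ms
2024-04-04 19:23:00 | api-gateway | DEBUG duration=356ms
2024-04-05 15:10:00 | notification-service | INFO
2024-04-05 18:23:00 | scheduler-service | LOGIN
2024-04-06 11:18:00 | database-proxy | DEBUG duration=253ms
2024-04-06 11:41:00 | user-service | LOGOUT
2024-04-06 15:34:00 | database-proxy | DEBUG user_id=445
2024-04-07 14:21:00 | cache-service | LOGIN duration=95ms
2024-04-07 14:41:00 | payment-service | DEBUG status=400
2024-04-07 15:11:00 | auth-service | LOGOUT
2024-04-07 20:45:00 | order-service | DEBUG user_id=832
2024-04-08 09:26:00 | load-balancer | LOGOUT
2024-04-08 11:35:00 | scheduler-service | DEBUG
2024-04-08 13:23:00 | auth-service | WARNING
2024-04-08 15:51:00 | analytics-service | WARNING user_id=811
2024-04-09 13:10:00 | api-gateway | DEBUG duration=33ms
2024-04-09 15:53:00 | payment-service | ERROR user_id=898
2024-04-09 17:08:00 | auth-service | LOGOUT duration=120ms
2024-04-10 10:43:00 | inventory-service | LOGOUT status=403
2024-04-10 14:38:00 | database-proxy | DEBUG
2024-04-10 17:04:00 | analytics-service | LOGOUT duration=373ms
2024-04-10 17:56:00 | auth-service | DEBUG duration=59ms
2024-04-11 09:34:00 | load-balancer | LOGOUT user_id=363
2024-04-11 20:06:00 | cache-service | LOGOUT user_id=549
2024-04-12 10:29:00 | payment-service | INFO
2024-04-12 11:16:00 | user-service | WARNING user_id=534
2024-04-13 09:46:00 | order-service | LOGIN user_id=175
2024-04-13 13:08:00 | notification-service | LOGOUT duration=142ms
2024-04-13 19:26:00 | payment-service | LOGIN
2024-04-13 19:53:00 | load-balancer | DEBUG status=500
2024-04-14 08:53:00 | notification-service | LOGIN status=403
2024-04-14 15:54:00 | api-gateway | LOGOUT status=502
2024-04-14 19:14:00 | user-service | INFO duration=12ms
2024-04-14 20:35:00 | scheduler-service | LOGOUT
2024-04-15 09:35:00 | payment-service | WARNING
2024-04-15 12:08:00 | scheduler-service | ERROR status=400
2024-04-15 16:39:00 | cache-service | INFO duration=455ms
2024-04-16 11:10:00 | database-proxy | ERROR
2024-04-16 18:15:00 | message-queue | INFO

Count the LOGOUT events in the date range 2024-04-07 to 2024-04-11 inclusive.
7

To filter by date range:

1. Date range: 2024-04-07 through 2024-04-11, both dates inclusive
2. Filter for LOGOUT events whose date falls in this range
3. Count matching events: 7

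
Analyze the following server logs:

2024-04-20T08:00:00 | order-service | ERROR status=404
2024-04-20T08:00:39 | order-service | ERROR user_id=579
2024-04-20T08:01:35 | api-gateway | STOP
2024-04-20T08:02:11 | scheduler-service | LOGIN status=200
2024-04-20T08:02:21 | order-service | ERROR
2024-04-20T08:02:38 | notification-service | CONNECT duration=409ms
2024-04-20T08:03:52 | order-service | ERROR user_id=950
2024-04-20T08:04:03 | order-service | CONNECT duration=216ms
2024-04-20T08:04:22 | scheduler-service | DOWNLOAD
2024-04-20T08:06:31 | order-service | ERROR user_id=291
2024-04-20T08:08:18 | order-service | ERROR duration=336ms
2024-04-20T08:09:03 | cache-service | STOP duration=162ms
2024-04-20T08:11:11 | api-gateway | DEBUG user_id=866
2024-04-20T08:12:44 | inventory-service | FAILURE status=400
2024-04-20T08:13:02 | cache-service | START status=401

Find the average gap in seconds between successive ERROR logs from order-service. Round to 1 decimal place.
99.6

To calculate average interval:

1. Find all ERROR events for order-service in order
2. Calculate time gaps between consecutive events
3. Compute mean of gaps: 498 / 5 = 99.6 seconds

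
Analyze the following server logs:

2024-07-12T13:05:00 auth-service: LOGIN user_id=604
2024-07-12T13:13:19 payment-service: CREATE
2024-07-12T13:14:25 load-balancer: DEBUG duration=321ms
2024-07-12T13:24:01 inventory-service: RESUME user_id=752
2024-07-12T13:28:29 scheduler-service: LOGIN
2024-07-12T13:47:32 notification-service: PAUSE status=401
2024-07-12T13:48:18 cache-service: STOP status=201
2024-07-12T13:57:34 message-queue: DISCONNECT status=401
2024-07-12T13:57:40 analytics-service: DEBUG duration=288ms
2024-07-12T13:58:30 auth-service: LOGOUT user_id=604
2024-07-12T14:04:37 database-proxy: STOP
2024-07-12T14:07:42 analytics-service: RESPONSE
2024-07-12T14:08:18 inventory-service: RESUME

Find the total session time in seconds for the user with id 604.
3210

To calculate session duration:

1. Find LOGIN event for user_id=604: 2024-07-12T13:05:00
2. Find LOGOUT event for user_id=604: 2024-07-12T13:58:30
3. Session duration: 2024-07-12T13:58:30 - 2024-07-12T13:05:00 = 3210 seconds (53 minutes)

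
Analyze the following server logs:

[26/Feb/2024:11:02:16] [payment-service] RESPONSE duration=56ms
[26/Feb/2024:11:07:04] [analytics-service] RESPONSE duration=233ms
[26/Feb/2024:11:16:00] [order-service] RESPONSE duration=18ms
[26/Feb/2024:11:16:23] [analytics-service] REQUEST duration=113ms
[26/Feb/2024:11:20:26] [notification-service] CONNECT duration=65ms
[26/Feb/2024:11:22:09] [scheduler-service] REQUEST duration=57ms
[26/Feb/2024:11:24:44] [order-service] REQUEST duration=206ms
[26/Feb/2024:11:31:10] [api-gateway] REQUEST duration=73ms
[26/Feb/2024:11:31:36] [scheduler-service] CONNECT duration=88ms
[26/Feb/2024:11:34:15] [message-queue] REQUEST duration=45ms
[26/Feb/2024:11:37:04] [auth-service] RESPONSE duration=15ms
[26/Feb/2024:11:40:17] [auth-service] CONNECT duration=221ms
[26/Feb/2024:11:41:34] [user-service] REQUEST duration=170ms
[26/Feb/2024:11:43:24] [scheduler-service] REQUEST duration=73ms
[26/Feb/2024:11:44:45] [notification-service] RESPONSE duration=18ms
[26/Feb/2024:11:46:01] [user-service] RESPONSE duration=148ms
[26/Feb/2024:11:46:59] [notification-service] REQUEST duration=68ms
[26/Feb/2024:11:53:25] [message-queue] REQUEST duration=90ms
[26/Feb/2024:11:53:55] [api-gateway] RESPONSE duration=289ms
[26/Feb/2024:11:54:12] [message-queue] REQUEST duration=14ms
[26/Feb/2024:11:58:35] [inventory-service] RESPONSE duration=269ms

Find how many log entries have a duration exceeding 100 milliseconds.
8

To count timeouts:

1. Threshold: 100ms
2. Extract duration from each log entry
3. Count entries where duration > 100
4. Timeout count: 8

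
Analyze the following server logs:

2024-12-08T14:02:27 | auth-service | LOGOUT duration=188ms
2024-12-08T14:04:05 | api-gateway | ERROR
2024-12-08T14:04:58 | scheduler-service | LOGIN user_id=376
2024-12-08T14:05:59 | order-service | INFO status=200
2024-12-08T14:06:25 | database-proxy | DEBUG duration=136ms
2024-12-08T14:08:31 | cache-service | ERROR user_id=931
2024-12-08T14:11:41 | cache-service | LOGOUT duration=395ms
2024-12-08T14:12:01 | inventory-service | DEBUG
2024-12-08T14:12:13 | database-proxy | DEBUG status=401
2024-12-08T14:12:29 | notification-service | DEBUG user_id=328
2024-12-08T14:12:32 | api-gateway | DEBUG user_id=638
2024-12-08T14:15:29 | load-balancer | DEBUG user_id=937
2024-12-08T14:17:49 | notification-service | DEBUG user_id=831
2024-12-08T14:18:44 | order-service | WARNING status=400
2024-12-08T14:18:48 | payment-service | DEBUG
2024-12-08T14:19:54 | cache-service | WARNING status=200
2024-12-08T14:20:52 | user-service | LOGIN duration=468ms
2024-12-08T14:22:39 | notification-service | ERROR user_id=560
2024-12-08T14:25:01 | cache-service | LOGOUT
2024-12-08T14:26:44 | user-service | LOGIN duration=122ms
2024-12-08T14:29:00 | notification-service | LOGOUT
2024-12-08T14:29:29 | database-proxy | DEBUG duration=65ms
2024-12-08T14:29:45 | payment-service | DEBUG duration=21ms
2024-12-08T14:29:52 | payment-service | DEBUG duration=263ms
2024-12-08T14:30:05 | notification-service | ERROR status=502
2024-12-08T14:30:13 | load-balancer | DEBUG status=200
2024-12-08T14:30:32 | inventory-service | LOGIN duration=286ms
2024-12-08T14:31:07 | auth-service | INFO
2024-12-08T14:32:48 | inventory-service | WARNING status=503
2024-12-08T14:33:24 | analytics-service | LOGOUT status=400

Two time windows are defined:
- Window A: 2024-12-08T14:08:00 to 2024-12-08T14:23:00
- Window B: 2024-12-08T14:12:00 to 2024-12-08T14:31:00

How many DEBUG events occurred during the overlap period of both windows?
7

To find overlap events:

1. Window A: 2024-12-08T14:08:00 to 2024-12-08T14:23:00
2. Window B: 2024-12-08T14:12:00 to 2024-12-08T14:31:00
3. Overlap period: 2024-12-08T14:12:00 to 2024-12-08T14:23:00
4. Count DEBUG events in overlap: 7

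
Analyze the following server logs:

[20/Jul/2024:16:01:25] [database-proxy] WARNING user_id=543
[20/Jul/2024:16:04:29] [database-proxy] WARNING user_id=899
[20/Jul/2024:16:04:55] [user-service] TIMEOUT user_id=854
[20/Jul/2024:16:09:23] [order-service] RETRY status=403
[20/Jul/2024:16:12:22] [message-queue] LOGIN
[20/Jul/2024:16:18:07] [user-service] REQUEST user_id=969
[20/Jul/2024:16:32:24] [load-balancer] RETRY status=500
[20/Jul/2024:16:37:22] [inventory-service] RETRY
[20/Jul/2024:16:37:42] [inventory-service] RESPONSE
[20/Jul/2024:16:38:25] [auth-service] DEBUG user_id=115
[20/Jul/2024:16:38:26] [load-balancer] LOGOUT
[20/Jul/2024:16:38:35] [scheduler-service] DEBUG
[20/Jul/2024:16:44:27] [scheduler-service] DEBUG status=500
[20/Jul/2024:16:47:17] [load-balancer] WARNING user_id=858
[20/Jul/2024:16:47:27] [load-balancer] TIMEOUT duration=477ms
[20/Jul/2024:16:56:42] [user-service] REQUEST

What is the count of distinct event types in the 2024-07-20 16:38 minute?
2

To count unique event types:

1. Filter events in the minute starting at 2024-07-20 16:38
2. Extract event types from matching entries
3. Count unique types: 2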